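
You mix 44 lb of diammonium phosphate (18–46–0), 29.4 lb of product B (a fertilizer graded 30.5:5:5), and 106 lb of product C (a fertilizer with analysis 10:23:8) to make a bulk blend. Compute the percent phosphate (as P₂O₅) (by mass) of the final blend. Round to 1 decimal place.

25.7% P₂O₅

Total mass = 44 + 29.4 + 106 = 179.4 lb.
P₂O₅ mass = 46%×44 + 5%×29.4 + 23%×106 = 46.09 lb.
% P₂O₅ = 46.09 / 179.4 = 25.6912%.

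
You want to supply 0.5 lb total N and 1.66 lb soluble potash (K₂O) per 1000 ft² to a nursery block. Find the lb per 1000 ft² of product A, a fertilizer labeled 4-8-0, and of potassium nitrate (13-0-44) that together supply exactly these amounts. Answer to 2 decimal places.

Per-1000 ft² balance (a = product A, b = potassium nitrate):
N: 0.04·a + 0.13·b = 0.5
K₂O: 0·a + 0.44·b = 1.66
Solving simultaneously: a = 0.238636, b = 3.77273.

0.24 lb product A, 3.77 lb potassium nitrate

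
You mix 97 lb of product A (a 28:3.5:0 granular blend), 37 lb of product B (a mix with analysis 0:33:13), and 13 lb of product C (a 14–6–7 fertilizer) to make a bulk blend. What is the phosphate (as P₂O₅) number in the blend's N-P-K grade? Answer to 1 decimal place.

11.1% P₂O₅

Total mass = 97 + 37 + 13 = 147 lb.
P₂O₅ mass = 3.5%×97 + 33%×37 + 6%×13 = 16.385 lb.
% P₂O₅ = 16.385 / 147 = 11.1463%.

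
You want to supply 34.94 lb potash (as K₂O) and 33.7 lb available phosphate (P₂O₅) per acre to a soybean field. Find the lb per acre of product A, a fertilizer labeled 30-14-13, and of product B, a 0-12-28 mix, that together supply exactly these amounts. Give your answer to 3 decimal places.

222.169 lb product A, 21.636 lb product B

Per-acre balance (a = product A, b = product B):
K₂O: 0.13·a + 0.28·b = 34.94
P₂O₅: 0.14·a + 0.12·b = 33.7
From row1: a = (34.94 − 0.28·b) / 0.13.
Into row2: 0.14·(34.94 − 0.28·b)/0.13 + 0.12·b = 33.7 → b = 21.6356, a = 222.16949.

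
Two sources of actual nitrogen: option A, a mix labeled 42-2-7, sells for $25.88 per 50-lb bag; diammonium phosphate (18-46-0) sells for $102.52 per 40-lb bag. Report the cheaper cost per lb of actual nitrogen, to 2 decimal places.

$1.23 per lb N (option A)

option A: N per bag = 50 × 42% = 21 lb; cost = 25.88 / 21 = $1.2324/lb N.
diammonium phosphate: N per bag = 40 × 18% = 7.2 lb; cost = 102.52 / 7.2 = $14.2389/lb N.
option A is cheaper.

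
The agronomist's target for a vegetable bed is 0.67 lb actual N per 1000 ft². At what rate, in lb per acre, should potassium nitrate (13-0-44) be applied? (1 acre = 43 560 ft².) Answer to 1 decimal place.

Product per 1000 ft² = 0.67 / 13% = 5.15385 lb.
Convert to per acre: 5.15385 × 43.56 = 224.502 lb.

224.5 lb of product per acre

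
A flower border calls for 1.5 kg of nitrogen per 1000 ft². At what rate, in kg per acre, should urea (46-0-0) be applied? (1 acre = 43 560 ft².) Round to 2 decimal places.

142.04 kg of product per acre

Product per 1000 ft² = 1.5 / 46% = 3.26087 kg.
Convert to per acre: 3.26087 × 43.56 = 142.043 kg.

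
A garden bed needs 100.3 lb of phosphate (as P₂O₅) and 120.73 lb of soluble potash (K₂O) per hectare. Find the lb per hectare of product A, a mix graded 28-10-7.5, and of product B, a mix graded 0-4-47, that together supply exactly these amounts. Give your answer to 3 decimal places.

961.632 lb product A, 103.420 lb product B

With a, b = lb per hectare of product A and product B:
P₂O₅: 0.1·a + 0.04·b = 100.3
K₂O: 0.075·a + 0.47·b = 120.73
Solving simultaneously: a = 961.6318, b = 103.42045.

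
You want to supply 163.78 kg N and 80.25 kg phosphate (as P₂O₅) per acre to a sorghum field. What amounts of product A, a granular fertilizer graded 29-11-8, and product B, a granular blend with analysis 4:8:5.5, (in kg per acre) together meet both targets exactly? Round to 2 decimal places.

Per-acre balance (a = product A, b = product B):
N: 0.29·a + 0.04·b = 163.78
P₂O₅: 0.11·a + 0.08·b = 80.25
Eliminate a: (row1) − 0.29/0.11·(row2) → -0.170909·b = -47.7882, so b = 279.612.
Back-substitute: a = (163.78 − 0.04·279.612) / 0.29 = 526.191.

526.19 kg product A, 279.61 kg product B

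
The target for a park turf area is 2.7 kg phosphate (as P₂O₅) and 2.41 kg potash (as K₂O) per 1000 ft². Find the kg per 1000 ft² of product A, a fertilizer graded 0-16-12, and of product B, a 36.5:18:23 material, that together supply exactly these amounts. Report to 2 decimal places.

12.32 kg product A, 4.05 kg product B

Let a = kg of product A, b = kg of product B (per 1000 ft²).
P₂O₅: 0.16·a + 0.18·b = 2.7
K₂O: 0.12·a + 0.23·b = 2.41
Eliminate a: (row1) − 0.16/0.12·(row2) → -0.126667·b = -0.513333, so b = 4.05263.
Back-substitute: a = (2.7 − 0.18·4.05263) / 0.16 = 12.3158.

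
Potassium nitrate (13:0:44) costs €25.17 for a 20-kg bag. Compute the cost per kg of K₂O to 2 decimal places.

€2.86 per kg K₂O

K₂O in bag = 20 × 44% = 8.8 kg.
Cost per kg K₂O = €25.17 / 8.8 = €2.8602.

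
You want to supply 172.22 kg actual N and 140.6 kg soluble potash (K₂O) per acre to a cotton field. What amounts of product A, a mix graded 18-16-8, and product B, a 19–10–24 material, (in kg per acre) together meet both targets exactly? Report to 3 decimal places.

Per-acre balance (a = product A, b = product B):
N: 0.18·a + 0.19·b = 172.22
K₂O: 0.08·a + 0.24·b = 140.6
Solving simultaneously: a = 522.1, b = 411.8.

522.100 kg product A, 411.800 kg product B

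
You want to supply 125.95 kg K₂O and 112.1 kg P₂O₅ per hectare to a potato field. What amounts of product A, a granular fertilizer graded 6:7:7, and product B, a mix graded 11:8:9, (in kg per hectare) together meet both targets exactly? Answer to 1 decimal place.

Per-hectare balance (a = product A, b = product B):
K₂O: 0.07·a + 0.09·b = 125.95
P₂O₅: 0.07·a + 0.08·b = 112.1
Eliminate a: (row1) − 0.07/0.07·(row2) → 0.01·b = 13.85, so b = 1385.
Back-substitute: a = (125.95 − 0.09·1385) / 0.07 = 18.5714.

18.6 kg product A, 1385.0 kg product B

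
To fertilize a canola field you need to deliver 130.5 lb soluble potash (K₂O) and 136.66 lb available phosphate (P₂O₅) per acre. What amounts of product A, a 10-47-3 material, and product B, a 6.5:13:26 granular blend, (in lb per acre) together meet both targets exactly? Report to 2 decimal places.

Let a = lb of product A, b = lb of product B (per acre).
K₂O: 0.03·a + 0.26·b = 130.5
P₂O₅: 0.47·a + 0.13·b = 136.66
From row1: a = (130.5 − 0.26·b) / 0.03.
Into row2: 0.47·(130.5 − 0.26·b)/0.03 + 0.13·b = 136.66 → b = 483.814, a = 156.945.

156.95 lb product A, 483.81 lb product B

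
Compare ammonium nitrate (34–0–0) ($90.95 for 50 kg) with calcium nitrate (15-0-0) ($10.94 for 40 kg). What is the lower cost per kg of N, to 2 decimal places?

ammonium nitrate: N per bag = 50 × 34% = 17 kg; cost = 90.95 / 17 = $5.3500/kg N.
calcium nitrate: N per bag = 40 × 15% = 6 kg; cost = 10.94 / 6 = $1.8233/kg N.
calcium nitrate is cheaper.

$1.82 per kg N (calcium nitrate)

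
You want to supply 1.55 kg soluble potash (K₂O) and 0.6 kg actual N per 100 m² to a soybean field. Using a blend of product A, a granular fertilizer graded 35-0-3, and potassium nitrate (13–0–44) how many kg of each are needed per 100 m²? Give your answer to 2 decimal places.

Let a = kg of product A, b = kg of potassium nitrate (per 100 m²).
K₂O: 0.03·a + 0.44·b = 1.55
N: 0.35·a + 0.13·b = 0.6
Eliminate a: (row1) − 0.03/0.35·(row2) → 0.428857·b = 1.49857, so b = 3.49434.
Back-substitute: a = (1.55 − 0.44·3.49434) / 0.03 = 0.416389.

0.42 kg product A, 3.49 kg potassium nitrate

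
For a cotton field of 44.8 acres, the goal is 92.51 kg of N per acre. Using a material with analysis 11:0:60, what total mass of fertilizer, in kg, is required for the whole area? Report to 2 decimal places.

Product per acre = 92.51 / 11% = 841 kg.
Total product = 841 × 44.8 = 37676.8 kg.

37676.80 kg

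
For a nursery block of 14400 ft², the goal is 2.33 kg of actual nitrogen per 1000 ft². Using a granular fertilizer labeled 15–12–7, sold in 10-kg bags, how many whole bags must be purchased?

23 bags

Product per 1000 ft² = 2.33 / 15% = 15.5333 kg.
Total product = 15.5333 × 14400 / 1000 = 223.68 kg.
Bags = ⌈223.68 / 10⌉ = 23.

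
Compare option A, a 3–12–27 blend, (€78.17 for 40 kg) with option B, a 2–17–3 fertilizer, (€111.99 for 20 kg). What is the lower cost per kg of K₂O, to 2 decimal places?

option A: K₂O per bag = 40 × 27% = 10.8 kg; cost = 78.17 / 10.8 = €7.2380/kg K₂O.
option B: K₂O per bag = 20 × 3% = 0.6 kg; cost = 111.99 / 0.6 = €186.6500/kg K₂O.
option A is cheaper.

€7.24 per kg K₂O (option A)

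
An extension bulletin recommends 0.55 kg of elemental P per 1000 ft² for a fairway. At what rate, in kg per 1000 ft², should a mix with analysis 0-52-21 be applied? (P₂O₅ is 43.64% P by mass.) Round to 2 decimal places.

2.42 kg of product per thousand sq ft

As P₂O₅: 0.55 / 0.4364 = 1.26031 kg per 1000 ft².
Product per 1000 ft² = 1.26031 / 52% = 2.42368 kg.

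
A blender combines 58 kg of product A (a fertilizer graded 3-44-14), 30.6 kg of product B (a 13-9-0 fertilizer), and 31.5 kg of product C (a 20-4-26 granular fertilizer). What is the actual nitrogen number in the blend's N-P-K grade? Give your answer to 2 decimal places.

Total mass = 58 + 30.6 + 31.5 = 120.1 kg.
N mass = 3%×58 + 13%×30.6 + 20%×31.5 = 12.018 kg.
% N = 12.018 / 120.1 = 10.0067%.

10.01% N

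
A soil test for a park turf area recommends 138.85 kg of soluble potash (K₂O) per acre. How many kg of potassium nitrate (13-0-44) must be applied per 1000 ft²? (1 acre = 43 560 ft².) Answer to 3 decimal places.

7.244 kg of product per thousand sq ft

Product per acre = 138.85 / 44% = 315.568 kg.
Convert to per 1000 ft²: 315.568 × 0.0229568 = 7.24445 kg.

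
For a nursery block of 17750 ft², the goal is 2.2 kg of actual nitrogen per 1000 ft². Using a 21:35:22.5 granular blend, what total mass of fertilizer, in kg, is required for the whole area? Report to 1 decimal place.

Product per 1000 ft² = 2.2 / 21% = 10.4762 kg.
Total product = 10.4762 × 17750 / 1000 = 185.952 kg.

186.0 kg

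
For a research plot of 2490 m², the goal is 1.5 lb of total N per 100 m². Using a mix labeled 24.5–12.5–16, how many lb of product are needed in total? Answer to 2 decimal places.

Product per 100 m² = 1.5 / 24.5% = 6.12245 lb.
Total product = 6.12245 × 2490 / 100 = 152.449 lb.

152.45 lb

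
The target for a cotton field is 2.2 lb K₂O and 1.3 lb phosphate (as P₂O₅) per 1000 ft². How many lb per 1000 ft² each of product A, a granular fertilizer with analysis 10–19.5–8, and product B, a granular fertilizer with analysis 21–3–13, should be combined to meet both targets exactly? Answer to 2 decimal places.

With a, b = lb per 1000 ft² of product A and product B:
K₂O: 0.08·a + 0.13·b = 2.2
P₂O₅: 0.195·a + 0.03·b = 1.3
Eliminate b: (row1) − 0.13/0.03·(row2) → -0.765·a = -3.43333, so a = 4.48802.
Then b = (1.3 − 0.195·4.48802) / 0.03 = 14.1612.

4.49 lb product A, 14.16 lb product B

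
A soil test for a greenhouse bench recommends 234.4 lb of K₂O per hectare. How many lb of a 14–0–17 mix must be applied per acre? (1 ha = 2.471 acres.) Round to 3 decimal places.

558.002 lb of product per acre

Product per hectare = 234.4 / 17% = 1378.82 lb.
Convert to per acre: 1378.82 × 0.404694 = 558.0022 lb.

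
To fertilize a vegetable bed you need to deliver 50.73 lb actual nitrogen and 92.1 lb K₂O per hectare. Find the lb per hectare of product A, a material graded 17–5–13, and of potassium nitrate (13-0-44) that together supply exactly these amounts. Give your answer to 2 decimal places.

178.73 lb product A, 156.51 lb potassium nitrate

With a, b = lb per hectare of product A and potassium nitrate:
N: 0.17·a + 0.13·b = 50.73
K₂O: 0.13·a + 0.44·b = 92.1
Solving simultaneously: a = 178.725, b = 156.513.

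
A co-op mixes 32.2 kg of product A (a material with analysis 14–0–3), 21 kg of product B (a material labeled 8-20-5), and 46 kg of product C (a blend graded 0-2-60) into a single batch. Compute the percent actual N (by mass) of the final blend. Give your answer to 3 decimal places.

6.238% N

Total mass = 32.2 + 21 + 46 = 99.2 kg.
N mass = 14%×32.2 + 8%×21 + 0%×46 = 6.188 kg.
% N = 6.188 / 99.2 = 6.2379%.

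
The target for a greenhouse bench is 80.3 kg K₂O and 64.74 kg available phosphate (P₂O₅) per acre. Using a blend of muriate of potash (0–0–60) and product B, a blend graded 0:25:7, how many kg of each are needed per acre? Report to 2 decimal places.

103.62 kg muriate of potash, 258.96 kg product B

Let a = kg of muriate of potash, b = kg of product B (per acre).
K₂O: 0.6·a + 0.07·b = 80.3
P₂O₅: 0·a + 0.25·b = 64.74
Solving simultaneously: a = 103.621, b = 258.96.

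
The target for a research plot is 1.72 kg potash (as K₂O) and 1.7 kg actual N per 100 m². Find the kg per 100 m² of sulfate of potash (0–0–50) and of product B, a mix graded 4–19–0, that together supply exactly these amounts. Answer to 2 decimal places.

Per-100 m² balance (a = sulfate of potash, b = product B):
K₂O: 0.5·a + 0·b = 1.72
N: 0·a + 0.04·b = 1.7
Solving simultaneously: a = 3.44, b = 42.5.

3.44 kg sulfate of potash, 42.50 kg product B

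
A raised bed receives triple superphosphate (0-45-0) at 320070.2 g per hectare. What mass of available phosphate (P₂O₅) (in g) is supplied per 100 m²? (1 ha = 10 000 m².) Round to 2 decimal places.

P₂O₅ per hectare = 320070.2 × 45% = 144032 g.
Convert to per 100 m²: 144032 × 0.01 = 1440.316 g.

1440.32 g P₂O₅ per hundred sq m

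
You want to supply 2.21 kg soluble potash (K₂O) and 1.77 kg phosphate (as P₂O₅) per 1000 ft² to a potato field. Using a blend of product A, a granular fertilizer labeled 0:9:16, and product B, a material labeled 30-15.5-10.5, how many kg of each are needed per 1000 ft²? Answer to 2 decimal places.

10.21 kg product A, 5.49 kg product B

With a, b = kg per 1000 ft² of product A and product B:
K₂O: 0.16·a + 0.105·b = 2.21
P₂O₅: 0.09·a + 0.155·b = 1.77
Eliminate b: (row1) − 0.105/0.155·(row2) → 0.0990323·a = 1.01097, so a = 10.2085.
Then b = (1.77 − 0.09·10.2085) / 0.155 = 5.49186.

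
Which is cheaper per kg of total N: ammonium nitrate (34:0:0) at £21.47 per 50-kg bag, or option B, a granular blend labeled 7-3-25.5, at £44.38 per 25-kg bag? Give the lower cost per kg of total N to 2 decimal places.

£1.26 per kg N (ammonium nitrate)

ammonium nitrate: N per bag = 50 × 34% = 17 kg; cost = 21.47 / 17 = £1.2629/kg N.
option B: N per bag = 25 × 7% = 1.75 kg; cost = 44.38 / 1.75 = £25.3600/kg N.
ammonium nitrate is cheaper.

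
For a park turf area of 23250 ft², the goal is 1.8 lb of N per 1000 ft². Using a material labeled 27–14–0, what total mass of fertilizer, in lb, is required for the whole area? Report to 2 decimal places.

155.00 lb

Product per 1000 ft² = 1.8 / 27% = 6.66667 lb.
Total product = 6.66667 × 23250 / 1000 = 155 lb.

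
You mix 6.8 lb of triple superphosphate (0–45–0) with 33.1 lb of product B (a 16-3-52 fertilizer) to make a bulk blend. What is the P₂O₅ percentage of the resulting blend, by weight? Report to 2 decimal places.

10.16% P₂O₅

Total mass = 6.8 + 33.1 = 39.9 lb.
P₂O₅ mass = 45%×6.8 + 3%×33.1 = 4.053 lb.
% P₂O₅ = 4.053 / 39.9 = 10.1579%.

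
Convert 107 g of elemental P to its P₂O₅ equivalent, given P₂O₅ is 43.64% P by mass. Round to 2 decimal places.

P₂O₅ = 107 / 0.4364 = 245.188 g.

245.19 g P₂O₅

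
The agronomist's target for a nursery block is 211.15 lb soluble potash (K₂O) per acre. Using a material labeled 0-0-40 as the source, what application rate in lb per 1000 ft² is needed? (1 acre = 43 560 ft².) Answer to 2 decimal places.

12.12 lb of product per thousand sq ft

Product per acre = 211.15 / 40% = 527.875 lb.
Convert to per 1000 ft²: 527.875 × 0.0229568 = 12.1183 lb.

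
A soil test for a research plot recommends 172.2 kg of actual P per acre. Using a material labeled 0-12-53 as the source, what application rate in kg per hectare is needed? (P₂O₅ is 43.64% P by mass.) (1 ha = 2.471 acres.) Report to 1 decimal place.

As P₂O₅: 172.2 / 0.4364 = 394.592 kg per acre.
Product per acre = 394.592 / 12% = 3288.27 kg.
Convert to per hectare: 3288.27 × 2.471 = 8125.31 kg.

8125.3 kg of product per hectare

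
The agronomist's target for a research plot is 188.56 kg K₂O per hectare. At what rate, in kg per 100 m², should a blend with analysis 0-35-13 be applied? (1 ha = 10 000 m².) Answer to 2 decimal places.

Product per hectare = 188.56 / 13% = 1450.46 kg.
Convert to per 100 m²: 1450.46 × 0.01 = 14.5046 kg.

14.50 kg of product per hundred sq m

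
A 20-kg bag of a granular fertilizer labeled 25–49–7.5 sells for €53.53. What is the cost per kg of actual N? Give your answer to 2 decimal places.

N in bag = 20 × 25% = 5 kg.
Cost per kg N = €53.53 / 5 = €10.7060.

€10.71 per kg N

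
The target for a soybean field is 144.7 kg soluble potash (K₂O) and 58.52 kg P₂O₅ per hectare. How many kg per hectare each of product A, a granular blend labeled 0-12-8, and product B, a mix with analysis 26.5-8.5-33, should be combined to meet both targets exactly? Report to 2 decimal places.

213.78 kg product A, 386.66 kg product B

With a, b = kg per hectare of product A and product B:
K₂O: 0.08·a + 0.33·b = 144.7
P₂O₅: 0.12·a + 0.085·b = 58.52
Eliminate a: (row1) − 0.08/0.12·(row2) → 0.273333·b = 105.687, so b = 386.659.
Back-substitute: a = (144.7 − 0.33·386.659) / 0.08 = 213.784.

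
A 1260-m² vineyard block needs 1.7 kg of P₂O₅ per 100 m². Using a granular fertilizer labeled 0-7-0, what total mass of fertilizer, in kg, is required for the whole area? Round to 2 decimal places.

Product per 100 m² = 1.7 / 7% = 24.2857 kg.
Total product = 24.2857 × 1260 / 100 = 306 kg.

306.00 kg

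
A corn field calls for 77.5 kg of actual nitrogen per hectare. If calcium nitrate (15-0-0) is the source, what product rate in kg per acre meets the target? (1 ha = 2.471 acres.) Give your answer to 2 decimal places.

Product per hectare = 77.5 / 15% = 516.667 kg.
Convert to per acre: 516.667 × 0.404694 = 209.092 kg.

209.09 kg of product per acre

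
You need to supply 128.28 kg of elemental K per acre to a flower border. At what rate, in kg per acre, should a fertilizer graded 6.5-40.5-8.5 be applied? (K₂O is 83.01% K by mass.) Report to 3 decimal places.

As K₂O: 128.28 / 0.8301 = 154.536 kg per acre.
Product per acre = 154.536 / 8.5% = 1818.0659 kg.

1818.066 kg of product per acre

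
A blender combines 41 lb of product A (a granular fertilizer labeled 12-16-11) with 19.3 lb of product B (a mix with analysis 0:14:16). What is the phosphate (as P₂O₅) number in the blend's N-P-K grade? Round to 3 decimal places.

Total mass = 41 + 19.3 = 60.3 lb.
P₂O₅ mass = 16%×41 + 14%×19.3 = 9.262 lb.
% P₂O₅ = 9.262 / 60.3 = 15.3599%.

15.360% P₂O₅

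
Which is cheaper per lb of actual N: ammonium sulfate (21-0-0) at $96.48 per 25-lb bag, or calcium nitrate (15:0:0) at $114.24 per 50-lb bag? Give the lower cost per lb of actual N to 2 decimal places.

ammonium sulfate: N per bag = 25 × 21% = 5.25 lb; cost = 96.48 / 5.25 = $18.3771/lb N.
calcium nitrate: N per bag = 50 × 15% = 7.5 lb; cost = 114.24 / 7.5 = $15.2320/lb N.
calcium nitrate is cheaper.

$15.23 per lb N (calcium nitrate)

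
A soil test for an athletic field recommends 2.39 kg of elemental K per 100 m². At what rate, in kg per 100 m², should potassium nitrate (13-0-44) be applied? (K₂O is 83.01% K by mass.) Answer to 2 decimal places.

As K₂O: 2.39 / 0.8301 = 2.87917 kg per 100 m².
Product per 100 m² = 2.87917 / 44% = 6.54357 kg.

6.54 kg of product per hundred sq m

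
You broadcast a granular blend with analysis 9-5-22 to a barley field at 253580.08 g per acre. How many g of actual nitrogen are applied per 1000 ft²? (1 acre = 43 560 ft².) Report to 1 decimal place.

523.9 g N per thousand sq ft

nitrogen per acre = 253580.08 × 9% = 22822.2 g.
Convert to per 1000 ft²: 22822.2 × 0.0229568 = 523.926 g.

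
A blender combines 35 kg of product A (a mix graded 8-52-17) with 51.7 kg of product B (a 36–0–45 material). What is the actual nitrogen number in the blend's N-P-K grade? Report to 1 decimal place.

24.7% N

Total mass = 35 + 51.7 = 86.7 kg.
N mass = 8%×35 + 36%×51.7 = 21.412 kg.
% N = 21.412 / 86.7 = 24.6967%.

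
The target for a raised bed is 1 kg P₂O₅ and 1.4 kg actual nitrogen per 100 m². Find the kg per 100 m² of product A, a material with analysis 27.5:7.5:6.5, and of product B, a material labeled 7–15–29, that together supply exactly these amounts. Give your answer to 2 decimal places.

3.89 kg product A, 4.72 kg product B

With a, b = kg per 100 m² of product A and product B:
P₂O₅: 0.075·a + 0.15·b = 1
N: 0.275·a + 0.07·b = 1.4
From row1: a = (1 − 0.15·b) / 0.075.
Into row2: 0.275·(1 − 0.15·b)/0.075 + 0.07·b = 1.4 → b = 4.72222, a = 3.88889.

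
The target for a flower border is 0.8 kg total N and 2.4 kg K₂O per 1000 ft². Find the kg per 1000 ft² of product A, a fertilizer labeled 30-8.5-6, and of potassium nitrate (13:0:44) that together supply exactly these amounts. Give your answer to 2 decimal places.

With a, b = kg per 1000 ft² of product A and potassium nitrate:
N: 0.3·a + 0.13·b = 0.8
K₂O: 0.06·a + 0.44·b = 2.4
From row1: a = (0.8 − 0.13·b) / 0.3.
Into row2: 0.06·(0.8 − 0.13·b)/0.3 + 0.44·b = 2.4 → b = 5.41063, a = 0.322061.

0.32 kg product A, 5.41 kg potassium nitrate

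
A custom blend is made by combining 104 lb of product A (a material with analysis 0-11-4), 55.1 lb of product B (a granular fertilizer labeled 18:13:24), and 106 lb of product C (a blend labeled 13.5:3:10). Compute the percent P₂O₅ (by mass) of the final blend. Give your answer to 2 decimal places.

8.22% P₂O₅

Total mass = 104 + 55.1 + 106 = 265.1 lb.
P₂O₅ mass = 11%×104 + 13%×55.1 + 3%×106 = 21.783 lb.
% P₂O₅ = 21.783 / 265.1 = 8.2169%.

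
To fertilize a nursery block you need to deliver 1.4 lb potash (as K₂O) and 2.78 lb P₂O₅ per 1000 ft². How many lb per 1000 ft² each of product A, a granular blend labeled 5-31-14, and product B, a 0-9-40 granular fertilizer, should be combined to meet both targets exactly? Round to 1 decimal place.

With a, b = lb per 1000 ft² of product A and product B:
K₂O: 0.14·a + 0.4·b = 1.4
P₂O₅: 0.31·a + 0.09·b = 2.78
From row1: a = (1.4 − 0.4·b) / 0.14.
Into row2: 0.31·(1.4 − 0.4·b)/0.14 + 0.09·b = 2.78 → b = 0.402154, a = 8.85099.

8.9 lb product A, 0.4 lb product B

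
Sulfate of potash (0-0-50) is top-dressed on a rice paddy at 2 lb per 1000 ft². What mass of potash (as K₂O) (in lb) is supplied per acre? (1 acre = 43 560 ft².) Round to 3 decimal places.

43.560 lb K₂O per acre

K₂O per 1000 ft² = 2 × 50% = 1 lb.
Convert to per acre: 1 × 43.56 = 43.56 lb.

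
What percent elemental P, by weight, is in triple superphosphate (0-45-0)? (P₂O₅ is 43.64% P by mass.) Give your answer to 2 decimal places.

19.64% P

%P = 45 × 0.4364 = 19.638%.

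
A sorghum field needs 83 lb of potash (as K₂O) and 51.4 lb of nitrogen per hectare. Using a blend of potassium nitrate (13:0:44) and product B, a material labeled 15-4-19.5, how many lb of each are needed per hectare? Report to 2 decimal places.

Per-hectare balance (a = potassium nitrate, b = product B):
K₂O: 0.44·a + 0.195·b = 83
N: 0.13·a + 0.15·b = 51.4
Eliminate b: (row1) − 0.195/0.15·(row2) → 0.271·a = 16.18, so a = 59.7048.
Then b = (51.4 − 0.13·59.7048) / 0.15 = 290.923.

59.70 lb potassium nitrate, 290.92 lb product B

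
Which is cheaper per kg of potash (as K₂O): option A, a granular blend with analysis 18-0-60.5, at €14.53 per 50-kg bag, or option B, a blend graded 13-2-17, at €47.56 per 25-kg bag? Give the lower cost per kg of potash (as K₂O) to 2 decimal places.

€0.48 per kg K₂O (option A)

option A: K₂O per bag = 50 × 60.5% = 30.25 kg; cost = 14.53 / 30.25 = €0.4803/kg K₂O.
option B: K₂O per bag = 25 × 17% = 4.25 kg; cost = 47.56 / 4.25 = €11.1906/kg K₂O.
option A is cheaper.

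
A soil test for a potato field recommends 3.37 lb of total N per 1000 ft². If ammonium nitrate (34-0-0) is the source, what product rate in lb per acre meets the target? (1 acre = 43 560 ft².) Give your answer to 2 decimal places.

431.76 lb of product per acre

Product per 1000 ft² = 3.37 / 34% = 9.91176 lb.
Convert to per acre: 9.91176 × 43.56 = 431.756 lb.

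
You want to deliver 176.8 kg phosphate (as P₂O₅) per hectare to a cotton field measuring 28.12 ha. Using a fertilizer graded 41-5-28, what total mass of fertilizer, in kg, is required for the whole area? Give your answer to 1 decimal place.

99432.3 kg

Product per hectare = 176.8 / 5% = 3536 kg.
Total product = 3536 × 28.12 = 99432.32 kg.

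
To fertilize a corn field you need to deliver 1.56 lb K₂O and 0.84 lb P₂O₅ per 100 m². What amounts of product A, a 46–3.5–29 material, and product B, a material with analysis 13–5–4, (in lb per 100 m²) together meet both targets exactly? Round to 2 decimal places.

3.39 lb product A, 14.43 lb product B

Per-100 m² balance (a = product A, b = product B):
K₂O: 0.29·a + 0.04·b = 1.56
P₂O₅: 0.035·a + 0.05·b = 0.84
From row1: a = (1.56 − 0.04·b) / 0.29.
Into row2: 0.035·(1.56 − 0.04·b)/0.29 + 0.05·b = 0.84 → b = 14.4275, a = 3.38931.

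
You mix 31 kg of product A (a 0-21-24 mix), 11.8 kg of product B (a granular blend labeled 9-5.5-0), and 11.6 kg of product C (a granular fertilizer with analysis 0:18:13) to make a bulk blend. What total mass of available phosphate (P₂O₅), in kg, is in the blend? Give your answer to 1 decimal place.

P₂O₅ mass = 21%×31 + 5.5%×11.8 + 18%×11.6 = 9.247 kg.

9.2 kg P₂O₅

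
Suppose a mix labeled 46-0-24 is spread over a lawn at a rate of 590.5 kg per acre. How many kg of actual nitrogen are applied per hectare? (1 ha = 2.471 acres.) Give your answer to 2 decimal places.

nitrogen per acre = 590.5 × 46% = 271.63 kg.
Convert to per hectare: 271.63 × 2.471 = 671.198 kg.

671.20 kg N per hectare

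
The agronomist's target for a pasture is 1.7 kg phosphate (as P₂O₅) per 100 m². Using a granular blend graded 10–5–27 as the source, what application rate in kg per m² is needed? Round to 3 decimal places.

0.340 kg of product per sq m

Product per 100 m² = 1.7 / 5% = 34 kg.
Convert to per m²: 34 × 0.01 = 0.34 kg.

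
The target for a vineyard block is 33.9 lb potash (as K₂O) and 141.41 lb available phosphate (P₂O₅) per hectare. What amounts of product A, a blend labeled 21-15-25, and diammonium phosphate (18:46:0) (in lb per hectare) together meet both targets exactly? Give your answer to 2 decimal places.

Per-hectare balance (a = product A, b = diammonium phosphate):
K₂O: 0.25·a + 0·b = 33.9
P₂O₅: 0.15·a + 0.46·b = 141.41
Solving simultaneously: a = 135.6, b = 263.196.

135.60 lb product A, 263.20 lb diammonium phosphate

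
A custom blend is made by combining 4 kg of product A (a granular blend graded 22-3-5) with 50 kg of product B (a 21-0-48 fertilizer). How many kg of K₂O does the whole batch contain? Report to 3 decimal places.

24.200 kg K₂O

K₂O mass = 5%×4 + 48%×50 = 24.2 kg.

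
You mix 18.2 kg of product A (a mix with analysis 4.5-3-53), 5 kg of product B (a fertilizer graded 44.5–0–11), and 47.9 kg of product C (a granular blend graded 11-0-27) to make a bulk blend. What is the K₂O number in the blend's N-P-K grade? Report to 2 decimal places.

32.53% K₂O

Total mass = 18.2 + 5 + 47.9 = 71.1 kg.
K₂O mass = 53%×18.2 + 11%×5 + 27%×47.9 = 23.129 kg.
% K₂O = 23.129 / 71.1 = 32.5302%.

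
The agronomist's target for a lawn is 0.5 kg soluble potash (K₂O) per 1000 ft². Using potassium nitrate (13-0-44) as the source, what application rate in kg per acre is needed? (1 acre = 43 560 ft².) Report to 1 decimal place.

49.5 kg of product per acre

Product per 1000 ft² = 0.5 / 44% = 1.13636 kg.
Convert to per acre: 1.13636 × 43.56 = 49.5 kg.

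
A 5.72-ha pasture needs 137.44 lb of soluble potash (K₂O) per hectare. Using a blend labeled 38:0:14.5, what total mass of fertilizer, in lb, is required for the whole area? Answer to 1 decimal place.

5421.8 lb

Product per hectare = 137.44 / 14.5% = 947.862 lb.
Total product = 947.862 × 5.72 = 5421.77 lb.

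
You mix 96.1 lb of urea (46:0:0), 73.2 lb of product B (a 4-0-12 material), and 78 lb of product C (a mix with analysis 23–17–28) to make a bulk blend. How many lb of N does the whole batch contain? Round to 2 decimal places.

65.07 lb N

N mass = 46%×96.1 + 4%×73.2 + 23%×78 = 65.074 lb.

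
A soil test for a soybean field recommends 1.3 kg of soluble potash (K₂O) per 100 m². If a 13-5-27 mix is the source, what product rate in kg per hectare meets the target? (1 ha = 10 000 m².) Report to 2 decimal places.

Product per 100 m² = 1.3 / 27% = 4.81481 kg.
Convert to per hectare: 4.81481 × 100 = 481.481 kg.

481.48 kg of product per hectare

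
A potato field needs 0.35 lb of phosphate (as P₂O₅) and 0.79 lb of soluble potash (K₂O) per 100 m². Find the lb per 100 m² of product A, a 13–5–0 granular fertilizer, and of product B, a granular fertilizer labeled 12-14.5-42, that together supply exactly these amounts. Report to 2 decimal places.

Per-100 m² balance (a = product A, b = product B):
P₂O₅: 0.05·a + 0.145·b = 0.35
K₂O: 0·a + 0.42·b = 0.79
Solving simultaneously: a = 1.54524, b = 1.88095.

1.55 lb product A, 1.88 lb product B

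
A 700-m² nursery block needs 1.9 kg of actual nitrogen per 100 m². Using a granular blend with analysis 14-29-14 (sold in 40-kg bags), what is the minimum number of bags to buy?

3 bags

Product per 100 m² = 1.9 / 14% = 13.5714 kg.
Total product = 13.5714 × 700 / 100 = 95 kg.
Bags = ⌈95 / 40⌉ = 3.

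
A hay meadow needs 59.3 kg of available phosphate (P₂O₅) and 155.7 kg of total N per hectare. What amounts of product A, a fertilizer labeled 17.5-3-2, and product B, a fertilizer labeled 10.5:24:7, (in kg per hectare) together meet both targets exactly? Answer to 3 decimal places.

801.583 kg product A, 146.885 kg product B

Let a = kg of product A, b = kg of product B (per hectare).
P₂O₅: 0.03·a + 0.24·b = 59.3
N: 0.175·a + 0.105·b = 155.7
Solving simultaneously: a = 801.58301, b = 146.88546.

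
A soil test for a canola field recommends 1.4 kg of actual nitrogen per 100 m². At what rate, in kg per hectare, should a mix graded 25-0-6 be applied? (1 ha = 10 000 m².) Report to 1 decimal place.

Product per 100 m² = 1.4 / 25% = 5.6 kg.
Convert to per hectare: 5.6 × 100 = 560 kg.

560.0 kg of product per hectare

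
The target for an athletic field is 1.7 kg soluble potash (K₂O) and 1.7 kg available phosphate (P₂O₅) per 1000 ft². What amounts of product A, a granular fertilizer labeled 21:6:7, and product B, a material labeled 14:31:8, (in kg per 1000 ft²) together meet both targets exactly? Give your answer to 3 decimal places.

Per-1000 ft² balance (a = product A, b = product B):
K₂O: 0.07·a + 0.08·b = 1.7
P₂O₅: 0.06·a + 0.31·b = 1.7
Eliminate b: (row1) − 0.08/0.31·(row2) → 0.0545161·a = 1.26129, so a = 23.1361.
Then b = (1.7 − 0.06·23.1361) / 0.31 = 1.00592.

23.136 kg product A, 1.006 kg product B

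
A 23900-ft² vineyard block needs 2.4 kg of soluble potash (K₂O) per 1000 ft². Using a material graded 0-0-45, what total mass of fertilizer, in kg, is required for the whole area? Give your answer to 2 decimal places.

Product per 1000 ft² = 2.4 / 45% = 5.33333 kg.
Total product = 5.33333 × 23900 / 1000 = 127.467 kg.

127.47 kg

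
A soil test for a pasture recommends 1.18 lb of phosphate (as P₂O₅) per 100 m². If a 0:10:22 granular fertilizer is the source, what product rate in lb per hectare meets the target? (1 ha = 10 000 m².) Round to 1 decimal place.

Product per 100 m² = 1.18 / 10% = 11.8 lb.
Convert to per hectare: 11.8 × 100 = 1180 lb.

1180.0 lb of product per hectare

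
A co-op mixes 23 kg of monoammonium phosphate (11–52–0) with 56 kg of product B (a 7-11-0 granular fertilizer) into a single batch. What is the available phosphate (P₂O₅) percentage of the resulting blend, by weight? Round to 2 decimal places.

Total mass = 23 + 56 = 79 kg.
P₂O₅ mass = 52%×23 + 11%×56 = 18.12 kg.
% P₂O₅ = 18.12 / 79 = 22.9367%.

22.94% P₂O₅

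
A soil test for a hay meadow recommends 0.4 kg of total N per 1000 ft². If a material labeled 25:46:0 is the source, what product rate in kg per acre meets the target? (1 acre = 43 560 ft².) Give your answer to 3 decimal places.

Product per 1000 ft² = 0.4 / 25% = 1.6 kg.
Convert to per acre: 1.6 × 43.56 = 69.696 kg.

69.696 kg of product per acre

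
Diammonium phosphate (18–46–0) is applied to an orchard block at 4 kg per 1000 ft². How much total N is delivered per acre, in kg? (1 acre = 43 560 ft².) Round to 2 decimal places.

31.36 kg N per acre

nitrogen per 1000 ft² = 4 × 18% = 0.72 kg.
Convert to per acre: 0.72 × 43.56 = 31.3632 kg.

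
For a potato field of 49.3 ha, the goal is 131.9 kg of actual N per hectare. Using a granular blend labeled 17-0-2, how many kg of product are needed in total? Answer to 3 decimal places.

Product per hectare = 131.9 / 17% = 775.882 kg.
Total product = 775.882 × 49.3 = 38251 kg.

38251.000 kg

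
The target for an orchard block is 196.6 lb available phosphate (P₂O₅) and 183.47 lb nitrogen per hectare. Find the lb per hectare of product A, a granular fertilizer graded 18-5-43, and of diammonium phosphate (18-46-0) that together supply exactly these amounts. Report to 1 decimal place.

Per-hectare balance (a = product A, b = diammonium phosphate):
P₂O₅: 0.05·a + 0.46·b = 196.6
N: 0.18·a + 0.18·b = 183.47
Eliminate a: (row1) − 0.05/0.18·(row2) → 0.41·b = 145.636, so b = 355.21.
Back-substitute: a = (196.6 − 0.46·355.21) / 0.05 = 664.068.

664.1 lb product A, 355.2 lb diammonium phosphate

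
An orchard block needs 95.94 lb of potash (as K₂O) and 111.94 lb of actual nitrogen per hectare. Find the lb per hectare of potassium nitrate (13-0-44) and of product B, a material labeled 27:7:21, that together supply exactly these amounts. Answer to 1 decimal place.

Per-hectare balance (a = potassium nitrate, b = product B):
K₂O: 0.44·a + 0.21·b = 95.94
N: 0.13·a + 0.27·b = 111.94
Solving simultaneously: a = 26.1902, b = 401.983.

26.2 lb potassium nitrate, 402.0 lb product B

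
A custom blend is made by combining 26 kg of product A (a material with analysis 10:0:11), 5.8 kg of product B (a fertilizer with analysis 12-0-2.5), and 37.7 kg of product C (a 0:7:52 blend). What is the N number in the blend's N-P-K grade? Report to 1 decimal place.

4.7% N

Total mass = 26 + 5.8 + 37.7 = 69.5 kg.
N mass = 10%×26 + 12%×5.8 + 0%×37.7 = 3.296 kg.
% N = 3.296 / 69.5 = 4.74245%.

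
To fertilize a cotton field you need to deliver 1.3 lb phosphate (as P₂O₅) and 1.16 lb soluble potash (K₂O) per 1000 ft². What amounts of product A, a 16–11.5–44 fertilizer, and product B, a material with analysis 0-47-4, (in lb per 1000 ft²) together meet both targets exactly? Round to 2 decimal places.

Per-1000 ft² balance (a = product A, b = product B):
P₂O₅: 0.115·a + 0.47·b = 1.3
K₂O: 0.44·a + 0.04·b = 1.16
From row1: a = (1.3 − 0.47·b) / 0.115.
Into row2: 0.44·(1.3 − 0.47·b)/0.115 + 0.04·b = 1.16 → b = 2.16914, a = 2.43917.

2.44 lb product A, 2.17 lb product B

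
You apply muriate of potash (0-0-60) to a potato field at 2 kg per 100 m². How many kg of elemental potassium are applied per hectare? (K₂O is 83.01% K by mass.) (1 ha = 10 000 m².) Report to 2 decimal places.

K₂O per 100 m² = 2 × 60% = 1.2 kg.
Elemental K = 1.2 × 0.8301 = 0.99612 kg per 100 m².
Convert to per hectare: 0.99612 × 100 = 99.612 kg.

99.61 kg K per hectare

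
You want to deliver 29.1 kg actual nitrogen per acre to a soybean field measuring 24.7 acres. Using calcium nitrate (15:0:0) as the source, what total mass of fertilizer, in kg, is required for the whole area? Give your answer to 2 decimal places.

Product per acre = 29.1 / 15% = 194 kg.
Total product = 194 × 24.7 = 4791.8 kg.

4791.80 kg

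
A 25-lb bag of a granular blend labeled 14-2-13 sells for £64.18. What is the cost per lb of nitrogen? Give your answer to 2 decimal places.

£18.34 per lb N

N in bag = 25 × 14% = 3.5 lb.
Cost per lb N = £64.18 / 3.5 = £18.3371.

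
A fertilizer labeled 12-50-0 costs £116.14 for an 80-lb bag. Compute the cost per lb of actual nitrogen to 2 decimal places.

N in bag = 80 × 12% = 9.6 lb.
Cost per lb N = £116.14 / 9.6 = £12.0979.

£12.10 per lb N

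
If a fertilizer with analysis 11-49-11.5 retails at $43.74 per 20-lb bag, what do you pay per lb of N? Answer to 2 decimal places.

N in bag = 20 × 11% = 2.2 lb.
Cost per lb N = $43.74 / 2.2 = $19.8818.

$19.88 per lb N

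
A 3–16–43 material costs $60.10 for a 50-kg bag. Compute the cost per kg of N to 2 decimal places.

$40.07 per kg N

N in bag = 50 × 3% = 1.5 kg.
Cost per kg N = $60.10 / 1.5 = $40.0667.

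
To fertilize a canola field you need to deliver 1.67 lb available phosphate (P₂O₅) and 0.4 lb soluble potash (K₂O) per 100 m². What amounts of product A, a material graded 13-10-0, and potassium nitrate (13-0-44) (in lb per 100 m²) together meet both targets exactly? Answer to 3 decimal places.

With a, b = lb per 100 m² of product A and potassium nitrate:
P₂O₅: 0.1·a + 0·b = 1.67
K₂O: 0·a + 0.44·b = 0.4
Solving simultaneously: a = 16.7, b = 0.909091.

16.700 lb product A, 0.909 lb potassium nitrate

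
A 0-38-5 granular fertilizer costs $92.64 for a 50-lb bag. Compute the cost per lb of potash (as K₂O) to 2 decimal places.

K₂O in bag = 50 × 5% = 2.5 lb.
Cost per lb K₂O = $92.64 / 2.5 = $37.0560.

$37.06 per lb K₂O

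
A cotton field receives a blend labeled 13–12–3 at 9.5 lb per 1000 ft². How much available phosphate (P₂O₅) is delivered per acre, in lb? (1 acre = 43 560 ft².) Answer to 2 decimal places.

P₂O₅ per 1000 ft² = 9.5 × 12% = 1.14 lb.
Convert to per acre: 1.14 × 43.56 = 49.6584 lb.

49.66 lb P₂O₅ per acre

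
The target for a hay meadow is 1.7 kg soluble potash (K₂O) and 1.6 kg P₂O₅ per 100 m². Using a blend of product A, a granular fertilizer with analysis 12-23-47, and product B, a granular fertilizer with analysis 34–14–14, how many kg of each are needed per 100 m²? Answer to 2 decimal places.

0.42 kg product A, 10.74 kg product B

Per-100 m² balance (a = product A, b = product B):
K₂O: 0.47·a + 0.14·b = 1.7
P₂O₅: 0.23·a + 0.14·b = 1.6
Eliminate b: (row1) − 0.14/0.14·(row2) → 0.24·a = 0.1, so a = 0.416667.
Then b = (1.6 − 0.23·0.416667) / 0.14 = 10.744.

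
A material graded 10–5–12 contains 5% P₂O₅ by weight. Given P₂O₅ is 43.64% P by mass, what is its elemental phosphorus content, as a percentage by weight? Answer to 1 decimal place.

2.2% P

%P = 5 × 0.4364 = 2.182%.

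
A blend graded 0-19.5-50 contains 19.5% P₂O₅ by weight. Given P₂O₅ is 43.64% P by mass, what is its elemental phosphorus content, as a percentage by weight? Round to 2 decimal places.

8.51% P

%P = 19.5 × 0.4364 = 8.5098%.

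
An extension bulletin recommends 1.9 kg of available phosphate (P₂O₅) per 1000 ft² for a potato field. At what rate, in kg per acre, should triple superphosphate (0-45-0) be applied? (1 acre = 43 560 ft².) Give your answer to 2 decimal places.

Product per 1000 ft² = 1.9 / 45% = 4.22222 kg.
Convert to per acre: 4.22222 × 43.56 = 183.92 kg.

183.92 kg of product per acre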